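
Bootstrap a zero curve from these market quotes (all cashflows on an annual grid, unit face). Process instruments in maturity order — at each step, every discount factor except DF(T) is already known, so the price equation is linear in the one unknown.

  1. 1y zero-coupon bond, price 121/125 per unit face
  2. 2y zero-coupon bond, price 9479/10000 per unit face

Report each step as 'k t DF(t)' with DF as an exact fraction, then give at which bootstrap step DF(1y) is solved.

step 1 [1y] zero: DF = P = 121/125 ≈ 0.968000
step 2 [2y] zero: DF = P = 9479/10000 ≈ 0.947900

1 1 121/125
2 2 9479/10000
DF(1y) is solved at step 1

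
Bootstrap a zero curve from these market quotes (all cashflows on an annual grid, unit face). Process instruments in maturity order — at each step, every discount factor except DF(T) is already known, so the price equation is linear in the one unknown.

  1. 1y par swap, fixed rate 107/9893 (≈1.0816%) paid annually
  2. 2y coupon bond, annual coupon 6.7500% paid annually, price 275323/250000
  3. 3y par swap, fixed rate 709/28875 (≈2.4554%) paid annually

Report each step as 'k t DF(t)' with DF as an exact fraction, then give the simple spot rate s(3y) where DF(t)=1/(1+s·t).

1 1 9893/10000
2 2 9691/10000
3 3 9291/10000
s(3y) = (1/(9291/10000) − 1)/(3) = 709/27873 ≈ 2.5437%

step 1 [1y] swap r/1=107/9893: DF=(1 − 107/9893·(0))/(1+107/9893) = 9893/10000 ≈ 0.989300
step 2 [2y] bond c/1=27/400: DF=(275323/250000 − 27/400·(0.989300))/(1+27/400) = 9691/10000 ≈ 0.969100
step 3 [3y] swap r/1=709/28875: DF=(1 − 709/28875·(0.989300+0.969100))/(1+709/28875) = 9291/10000 ≈ 0.929100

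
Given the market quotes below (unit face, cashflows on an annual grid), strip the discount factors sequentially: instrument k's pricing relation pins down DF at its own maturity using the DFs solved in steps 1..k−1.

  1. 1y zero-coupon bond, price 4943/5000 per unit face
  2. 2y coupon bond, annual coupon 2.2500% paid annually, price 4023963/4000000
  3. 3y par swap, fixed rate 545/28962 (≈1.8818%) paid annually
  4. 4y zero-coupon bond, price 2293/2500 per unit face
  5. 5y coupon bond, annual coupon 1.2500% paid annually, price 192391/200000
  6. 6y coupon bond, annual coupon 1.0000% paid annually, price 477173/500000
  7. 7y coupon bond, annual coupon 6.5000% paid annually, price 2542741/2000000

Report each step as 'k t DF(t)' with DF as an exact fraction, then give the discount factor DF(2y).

1 1 4943/5000
2 2 9621/10000
3 3 1891/2000
4 4 2293/2500
5 5 903/1000
6 6 4491/5000
7 7 8511/10000
DF(2y) = 9621/10000 ≈ 0.962100

step 1 [1y] zero: DF = P = 4943/5000 ≈ 0.988600
step 2 [2y] bond c/1=9/400: DF=(4023963/4000000 − 9/400·(0.988600))/(1+9/400) = 9621/10000 ≈ 0.962100
step 3 [3y] swap r/1=545/28962: DF=(1 − 545/28962·(0.988600+0.962100))/(1+545/28962) = 1891/2000 ≈ 0.945500
step 4 [4y] zero: DF = P = 2293/2500 ≈ 0.917200
step 5 [5y] bond c/1=1/80: DF=(192391/200000 − 1/80·(0.988600+0.962100+0.945500+0.917200))/(1+1/80) = 903/1000 ≈ 0.903000
step 6 [6y] bond c/1=1/100: DF=(477173/500000 − 1/100·(0.988600+0.962100+0.945500+0.917200+0.903000))/(1+1/100) = 4491/5000 ≈ 0.898200
step 7 [7y] bond c/1=13/200: DF=(2542741/2000000 − 13/200·(0.988600+0.962100+0.945500+0.917200+0.903000+0.898200))/(1+13/200) = 8511/10000 ≈ 0.851100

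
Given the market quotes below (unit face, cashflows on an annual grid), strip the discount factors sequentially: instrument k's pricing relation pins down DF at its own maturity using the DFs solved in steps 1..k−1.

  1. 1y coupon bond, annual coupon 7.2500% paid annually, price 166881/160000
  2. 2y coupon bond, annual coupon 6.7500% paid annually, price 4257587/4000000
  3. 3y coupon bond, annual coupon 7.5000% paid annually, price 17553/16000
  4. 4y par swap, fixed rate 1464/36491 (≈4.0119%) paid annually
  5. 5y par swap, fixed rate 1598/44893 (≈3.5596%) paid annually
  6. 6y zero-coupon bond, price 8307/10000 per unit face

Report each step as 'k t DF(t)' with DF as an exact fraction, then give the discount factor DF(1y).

step 1 [1y] bond c/1=29/400: DF=(166881/160000 − 29/400·(0))/(1+29/400) = 389/400 ≈ 0.972500
step 2 [2y] bond c/1=27/400: DF=(4257587/4000000 − 27/400·(0.972500))/(1+27/400) = 2339/2500 ≈ 0.935600
step 3 [3y] bond c/1=3/40: DF=(17553/16000 − 3/40·(0.972500+0.935600))/(1+3/40) = 4437/5000 ≈ 0.887400
step 4 [4y] swap r/1=1464/36491: DF=(1 − 1464/36491·(0.972500+0.935600+0.887400))/(1+1464/36491) = 1067/1250 ≈ 0.853600
step 5 [5y] swap r/1=1598/44893: DF=(1 − 1598/44893·(0.972500+0.935600+0.887400+0.853600))/(1+1598/44893) = 4201/5000 ≈ 0.840200
step 6 [6y] zero: DF = P = 8307/10000 ≈ 0.830700

1 1 389/400
2 2 2339/2500
3 3 4437/5000
4 4 1067/1250
5 5 4201/5000
6 6 8307/10000
DF(1y) = 389/400 ≈ 0.972500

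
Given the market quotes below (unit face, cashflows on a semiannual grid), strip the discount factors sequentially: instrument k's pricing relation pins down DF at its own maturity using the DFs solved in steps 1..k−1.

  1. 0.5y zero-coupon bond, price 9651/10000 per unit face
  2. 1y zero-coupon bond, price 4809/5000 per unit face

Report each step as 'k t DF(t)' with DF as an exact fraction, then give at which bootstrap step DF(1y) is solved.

step 1 [0.5y] zero: DF = P = 9651/10000 ≈ 0.965100
step 2 [1y] zero: DF = P = 4809/5000 ≈ 0.961800

1 1/2 9651/10000
2 1 4809/5000
DF(1y) is solved at step 2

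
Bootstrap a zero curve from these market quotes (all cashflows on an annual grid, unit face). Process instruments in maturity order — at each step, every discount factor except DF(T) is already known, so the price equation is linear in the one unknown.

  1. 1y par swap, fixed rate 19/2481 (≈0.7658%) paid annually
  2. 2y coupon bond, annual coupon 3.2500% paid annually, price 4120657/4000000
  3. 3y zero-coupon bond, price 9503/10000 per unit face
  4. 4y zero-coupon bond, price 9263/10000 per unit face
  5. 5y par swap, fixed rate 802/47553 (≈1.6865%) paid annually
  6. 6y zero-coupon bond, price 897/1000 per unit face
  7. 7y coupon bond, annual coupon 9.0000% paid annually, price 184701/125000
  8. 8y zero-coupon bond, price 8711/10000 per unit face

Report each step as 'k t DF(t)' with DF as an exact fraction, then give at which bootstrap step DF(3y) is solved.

1 1 2481/2500
2 2 1933/2000
3 3 9503/10000
4 4 9263/10000
5 5 4599/5000
6 6 897/1000
7 7 8889/10000
8 8 8711/10000
DF(3y) is solved at step 3

step 1 [1y] swap r/1=19/2481: DF=(1 − 19/2481·(0))/(1+19/2481) = 2481/2500 ≈ 0.992400
step 2 [2y] bond c/1=13/400: DF=(4120657/4000000 − 13/400·(0.992400))/(1+13/400) = 1933/2000 ≈ 0.966500
step 3 [3y] zero: DF = P = 9503/10000 ≈ 0.950300
step 4 [4y] zero: DF = P = 9263/10000 ≈ 0.926300
step 5 [5y] swap r/1=802/47553: DF=(1 − 802/47553·(0.992400+0.966500+0.950300+0.926300))/(1+802/47553) = 4599/5000 ≈ 0.919800
step 6 [6y] zero: DF = P = 897/1000 ≈ 0.897000
step 7 [7y] bond c/1=9/100: DF=(184701/125000 − 9/100·(0.992400+0.966500+0.950300+0.926300+0.919800+0.897000))/(1+9/100) = 8889/10000 ≈ 0.888900
step 8 [8y] zero: DF = P = 8711/10000 ≈ 0.871100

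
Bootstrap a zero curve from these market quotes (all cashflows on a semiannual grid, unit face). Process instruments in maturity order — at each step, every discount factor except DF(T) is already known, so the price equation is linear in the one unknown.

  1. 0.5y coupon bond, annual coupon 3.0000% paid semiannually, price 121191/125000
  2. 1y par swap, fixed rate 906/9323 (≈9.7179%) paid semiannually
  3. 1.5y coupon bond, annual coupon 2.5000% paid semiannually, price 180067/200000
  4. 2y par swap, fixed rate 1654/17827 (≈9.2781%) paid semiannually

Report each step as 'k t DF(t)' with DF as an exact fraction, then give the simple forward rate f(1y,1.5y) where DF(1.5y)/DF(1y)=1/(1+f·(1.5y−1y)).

1 1/2 597/625
2 1 4547/5000
3 3/2 4331/5000
4 2 4173/5000
f(1y,1.5y) = ((4547/5000)/(4331/5000) − 1)/(1/2) = 432/4331 ≈ 9.9746%

step 1 [0.5y] bond c/2=3/200: DF=(121191/125000 − 3/200·(0))/(1+3/200) = 597/625 ≈ 0.955200
step 2 [1y] swap r/2=453/9323: DF=(1 − 453/9323·(0.955200))/(1+453/9323) = 4547/5000 ≈ 0.909400
step 3 [1.5y] bond c/2=1/80: DF=(180067/200000 − 1/80·(0.955200+0.909400))/(1+1/80) = 4331/5000 ≈ 0.866200
step 4 [2y] swap r/2=827/17827: DF=(1 − 827/17827·(0.955200+0.909400+0.866200))/(1+827/17827) = 4173/5000 ≈ 0.834600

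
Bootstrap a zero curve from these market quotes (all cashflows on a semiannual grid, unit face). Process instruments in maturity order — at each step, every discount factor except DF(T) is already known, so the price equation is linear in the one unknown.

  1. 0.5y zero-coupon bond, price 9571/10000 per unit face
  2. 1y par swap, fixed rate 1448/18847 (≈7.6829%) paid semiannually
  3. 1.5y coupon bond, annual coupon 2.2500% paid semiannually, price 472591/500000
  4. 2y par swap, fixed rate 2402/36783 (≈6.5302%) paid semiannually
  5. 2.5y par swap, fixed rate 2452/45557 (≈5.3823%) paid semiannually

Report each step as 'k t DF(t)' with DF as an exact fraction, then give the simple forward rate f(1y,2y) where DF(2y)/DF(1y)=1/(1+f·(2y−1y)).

step 1 [0.5y] zero: DF = P = 9571/10000 ≈ 0.957100
step 2 [1y] swap r/2=724/18847: DF=(1 − 724/18847·(0.957100))/(1+724/18847) = 2319/2500 ≈ 0.927600
step 3 [1.5y] bond c/2=9/800: DF=(472591/500000 − 9/800·(0.957100+0.927600))/(1+9/800) = 9137/10000 ≈ 0.913700
step 4 [2y] swap r/2=1201/36783: DF=(1 − 1201/36783·(0.957100+0.927600+0.913700))/(1+1201/36783) = 8799/10000 ≈ 0.879900
step 5 [2.5y] swap r/2=1226/45557: DF=(1 − 1226/45557·(0.957100+0.927600+0.913700+0.879900))/(1+1226/45557) = 4387/5000 ≈ 0.877400

1 1/2 9571/10000
2 1 2319/2500
3 3/2 9137/10000
4 2 8799/10000
5 5/2 4387/5000
f(1y,2y) = ((2319/2500)/(8799/10000) − 1)/(1) = 159/2933 ≈ 5.4211%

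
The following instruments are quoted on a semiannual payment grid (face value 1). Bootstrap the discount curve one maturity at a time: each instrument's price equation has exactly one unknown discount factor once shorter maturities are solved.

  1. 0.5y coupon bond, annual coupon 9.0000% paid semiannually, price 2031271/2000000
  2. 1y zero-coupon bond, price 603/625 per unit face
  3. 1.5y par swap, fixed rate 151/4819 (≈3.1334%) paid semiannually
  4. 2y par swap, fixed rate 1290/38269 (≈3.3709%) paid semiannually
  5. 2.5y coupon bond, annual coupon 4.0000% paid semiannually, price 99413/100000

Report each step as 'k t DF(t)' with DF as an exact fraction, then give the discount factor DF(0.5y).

1 1/2 9719/10000
2 1 603/625
3 3/2 9547/10000
4 2 1871/2000
5 5/2 2249/2500
DF(0.5y) = 9719/10000 ≈ 0.971900

step 1 [0.5y] bond c/2=9/200: DF=(2031271/2000000 − 9/200·(0))/(1+9/200) = 9719/10000 ≈ 0.971900
step 2 [1y] zero: DF = P = 603/625 ≈ 0.964800
step 3 [1.5y] swap r/2=151/9638: DF=(1 − 151/9638·(0.971900+0.964800))/(1+151/9638) = 9547/10000 ≈ 0.954700
step 4 [2y] swap r/2=645/38269: DF=(1 − 645/38269·(0.971900+0.964800+0.954700))/(1+645/38269) = 1871/2000 ≈ 0.935500
step 5 [2.5y] bond c/2=1/50: DF=(99413/100000 − 1/50·(0.971900+0.964800+0.954700+0.935500))/(1+1/50) = 2249/2500 ≈ 0.899600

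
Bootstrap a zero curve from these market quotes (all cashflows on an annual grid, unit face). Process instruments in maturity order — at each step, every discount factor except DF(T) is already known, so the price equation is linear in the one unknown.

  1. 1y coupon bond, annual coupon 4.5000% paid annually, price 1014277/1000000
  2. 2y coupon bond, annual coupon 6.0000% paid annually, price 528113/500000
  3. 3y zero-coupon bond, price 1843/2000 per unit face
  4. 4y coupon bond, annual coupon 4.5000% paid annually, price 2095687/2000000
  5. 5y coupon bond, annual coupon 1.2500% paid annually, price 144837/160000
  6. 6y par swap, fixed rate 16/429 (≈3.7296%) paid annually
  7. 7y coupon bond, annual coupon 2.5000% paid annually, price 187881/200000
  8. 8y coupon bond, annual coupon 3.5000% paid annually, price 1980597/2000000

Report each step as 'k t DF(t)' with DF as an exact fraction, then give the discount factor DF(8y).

step 1 [1y] bond c/1=9/200: DF=(1014277/1000000 − 9/200·(0))/(1+9/200) = 4853/5000 ≈ 0.970600
step 2 [2y] bond c/1=3/50: DF=(528113/500000 − 3/50·(0.970600))/(1+3/50) = 1883/2000 ≈ 0.941500
step 3 [3y] zero: DF = P = 1843/2000 ≈ 0.921500
step 4 [4y] bond c/1=9/200: DF=(2095687/2000000 − 9/200·(0.970600+0.941500+0.921500))/(1+9/200) = 8807/10000 ≈ 0.880700
step 5 [5y] bond c/1=1/80: DF=(144837/160000 − 1/80·(0.970600+0.941500+0.921500+0.880700))/(1+1/80) = 4241/5000 ≈ 0.848200
step 6 [6y] swap r/1=16/429: DF=(1 − 16/429·(0.970600+0.941500+0.921500+0.880700+0.848200))/(1+16/429) = 4/5 ≈ 0.800000
step 7 [7y] bond c/1=1/40: DF=(187881/200000 − 1/40·(0.970600+0.941500+0.921500+0.880700+0.848200+0.800000))/(1+1/40) = 7857/10000 ≈ 0.785700
step 8 [8y] bond c/1=7/200: DF=(1980597/2000000 − 7/200·(0.970600+0.941500+0.921500+0.880700+0.848200+0.800000+0.785700))/(1+7/200) = 7489/10000 ≈ 0.748900

1 1 4853/5000
2 2 1883/2000
3 3 1843/2000
4 4 8807/10000
5 5 4241/5000
6 6 4/5
7 7 7857/10000
8 8 7489/10000
DF(8y) = 7489/10000 ≈ 0.748900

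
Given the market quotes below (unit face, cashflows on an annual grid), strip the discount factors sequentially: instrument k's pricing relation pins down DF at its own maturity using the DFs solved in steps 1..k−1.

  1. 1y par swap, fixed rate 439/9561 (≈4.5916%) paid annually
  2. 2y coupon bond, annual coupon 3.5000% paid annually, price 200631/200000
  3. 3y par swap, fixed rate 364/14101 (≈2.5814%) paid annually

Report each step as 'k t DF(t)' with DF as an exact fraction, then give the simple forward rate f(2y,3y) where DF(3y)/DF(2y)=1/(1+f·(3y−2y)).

1 1 9561/10000
2 2 9369/10000
3 3 1159/1250
f(2y,3y) = ((9369/10000)/(1159/1250) − 1)/(1) = 97/9272 ≈ 1.0462%

step 1 [1y] swap r/1=439/9561: DF=(1 − 439/9561·(0))/(1+439/9561) = 9561/10000 ≈ 0.956100
step 2 [2y] bond c/1=7/200: DF=(200631/200000 − 7/200·(0.956100))/(1+7/200) = 9369/10000 ≈ 0.936900
step 3 [3y] swap r/1=364/14101: DF=(1 − 364/14101·(0.956100+0.936900))/(1+364/14101) = 1159/1250 ≈ 0.927200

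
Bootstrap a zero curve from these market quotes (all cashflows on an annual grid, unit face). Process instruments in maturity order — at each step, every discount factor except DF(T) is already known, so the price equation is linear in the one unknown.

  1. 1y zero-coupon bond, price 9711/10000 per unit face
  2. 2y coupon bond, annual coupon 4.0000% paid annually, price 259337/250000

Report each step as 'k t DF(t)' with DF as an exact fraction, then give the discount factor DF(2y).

step 1 [1y] zero: DF = P = 9711/10000 ≈ 0.971100
step 2 [2y] bond c/1=1/25: DF=(259337/250000 − 1/25·(0.971100))/(1+1/25) = 9601/10000 ≈ 0.960100

1 1 9711/10000
2 2 9601/10000
DF(2y) = 9601/10000 ≈ 0.960100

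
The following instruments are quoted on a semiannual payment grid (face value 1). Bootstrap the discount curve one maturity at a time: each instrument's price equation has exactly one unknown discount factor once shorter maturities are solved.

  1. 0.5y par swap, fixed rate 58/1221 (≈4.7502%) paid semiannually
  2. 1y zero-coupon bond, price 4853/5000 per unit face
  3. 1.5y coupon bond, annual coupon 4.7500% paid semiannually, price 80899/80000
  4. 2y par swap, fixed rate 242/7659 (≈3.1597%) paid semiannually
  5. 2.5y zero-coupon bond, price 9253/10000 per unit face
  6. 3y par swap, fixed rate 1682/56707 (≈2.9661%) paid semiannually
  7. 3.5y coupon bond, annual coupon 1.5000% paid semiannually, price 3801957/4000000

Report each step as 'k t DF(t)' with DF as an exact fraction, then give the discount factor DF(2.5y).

step 1 [0.5y] swap r/2=29/1221: DF=(1 − 29/1221·(0))/(1+29/1221) = 1221/1250 ≈ 0.976800
step 2 [1y] zero: DF = P = 4853/5000 ≈ 0.970600
step 3 [1.5y] bond c/2=19/800: DF=(80899/80000 − 19/800·(0.976800+0.970600))/(1+19/800) = 4713/5000 ≈ 0.942600
step 4 [2y] swap r/2=121/7659: DF=(1 − 121/7659·(0.976800+0.970600+0.942600))/(1+121/7659) = 1879/2000 ≈ 0.939500
step 5 [2.5y] zero: DF = P = 9253/10000 ≈ 0.925300
step 6 [3y] swap r/2=841/56707: DF=(1 − 841/56707·(0.976800+0.970600+0.942600+0.939500+0.925300))/(1+841/56707) = 9159/10000 ≈ 0.915900
step 7 [3.5y] bond c/2=3/400: DF=(3801957/4000000 − 3/400·(0.976800+0.970600+0.942600+0.939500+0.925300+0.915900))/(1+3/400) = 2253/2500 ≈ 0.901200

1 1/2 1221/1250
2 1 4853/5000
3 3/2 4713/5000
4 2 1879/2000
5 5/2 9253/10000
6 3 9159/10000
7 7/2 2253/2500
DF(2.5y) = 9253/10000 ≈ 0.925300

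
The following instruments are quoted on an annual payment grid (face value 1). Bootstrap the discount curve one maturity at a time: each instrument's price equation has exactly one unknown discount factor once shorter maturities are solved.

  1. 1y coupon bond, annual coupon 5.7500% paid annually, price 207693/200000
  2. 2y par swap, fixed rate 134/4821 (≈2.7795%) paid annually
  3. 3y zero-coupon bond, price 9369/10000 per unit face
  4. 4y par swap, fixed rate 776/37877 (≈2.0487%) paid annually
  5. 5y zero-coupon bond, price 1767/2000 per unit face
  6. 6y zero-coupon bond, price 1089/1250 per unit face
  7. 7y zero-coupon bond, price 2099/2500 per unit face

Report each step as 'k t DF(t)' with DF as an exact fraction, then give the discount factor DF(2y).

1 1 491/500
2 2 1183/1250
3 3 9369/10000
4 4 1153/1250
5 5 1767/2000
6 6 1089/1250
7 7 2099/2500
DF(2y) = 1183/1250 ≈ 0.946400

step 1 [1y] bond c/1=23/400: DF=(207693/200000 − 23/400·(0))/(1+23/400) = 491/500 ≈ 0.982000
step 2 [2y] swap r/1=134/4821: DF=(1 − 134/4821·(0.982000))/(1+134/4821) = 1183/1250 ≈ 0.946400
step 3 [3y] zero: DF = P = 9369/10000 ≈ 0.936900
step 4 [4y] swap r/1=776/37877: DF=(1 − 776/37877·(0.982000+0.946400+0.936900))/(1+776/37877) = 1153/1250 ≈ 0.922400
step 5 [5y] zero: DF = P = 1767/2000 ≈ 0.883500
step 6 [6y] zero: DF = P = 1089/1250 ≈ 0.871200
step 7 [7y] zero: DF = P = 2099/2500 ≈ 0.839600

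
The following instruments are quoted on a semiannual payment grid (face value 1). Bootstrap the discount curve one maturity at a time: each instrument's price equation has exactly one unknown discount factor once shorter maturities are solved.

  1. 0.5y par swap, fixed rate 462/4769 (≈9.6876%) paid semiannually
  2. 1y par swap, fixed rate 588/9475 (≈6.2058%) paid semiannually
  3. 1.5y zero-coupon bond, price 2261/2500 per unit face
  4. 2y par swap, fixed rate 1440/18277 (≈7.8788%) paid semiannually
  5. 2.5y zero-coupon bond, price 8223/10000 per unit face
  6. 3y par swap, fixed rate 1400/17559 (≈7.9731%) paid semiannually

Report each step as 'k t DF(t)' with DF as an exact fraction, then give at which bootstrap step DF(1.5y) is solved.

step 1 [0.5y] swap r/2=231/4769: DF=(1 − 231/4769·(0))/(1+231/4769) = 4769/5000 ≈ 0.953800
step 2 [1y] swap r/2=294/9475: DF=(1 − 294/9475·(0.953800))/(1+294/9475) = 2353/2500 ≈ 0.941200
step 3 [1.5y] zero: DF = P = 2261/2500 ≈ 0.904400
step 4 [2y] swap r/2=720/18277: DF=(1 − 720/18277·(0.953800+0.941200+0.904400))/(1+720/18277) = 107/125 ≈ 0.856000
step 5 [2.5y] zero: DF = P = 8223/10000 ≈ 0.822300
step 6 [3y] swap r/2=700/17559: DF=(1 − 700/17559·(0.953800+0.941200+0.904400+0.856000+0.822300))/(1+700/17559) = 79/100 ≈ 0.790000

1 1/2 4769/5000
2 1 2353/2500
3 3/2 2261/2500
4 2 107/125
5 5/2 8223/10000
6 3 79/100
DF(1.5y) is solved at step 3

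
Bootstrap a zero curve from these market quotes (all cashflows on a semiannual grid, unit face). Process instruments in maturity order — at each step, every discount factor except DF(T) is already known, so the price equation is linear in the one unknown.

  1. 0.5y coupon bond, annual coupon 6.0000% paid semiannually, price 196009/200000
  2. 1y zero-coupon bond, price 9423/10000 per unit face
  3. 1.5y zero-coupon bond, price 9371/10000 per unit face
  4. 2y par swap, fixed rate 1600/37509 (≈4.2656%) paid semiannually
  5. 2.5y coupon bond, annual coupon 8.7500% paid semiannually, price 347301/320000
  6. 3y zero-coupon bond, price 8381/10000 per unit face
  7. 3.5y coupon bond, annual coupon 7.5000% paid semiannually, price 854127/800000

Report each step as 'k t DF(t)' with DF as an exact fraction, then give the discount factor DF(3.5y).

step 1 [0.5y] bond c/2=3/100: DF=(196009/200000 − 3/100·(0))/(1+3/100) = 1903/2000 ≈ 0.951500
step 2 [1y] zero: DF = P = 9423/10000 ≈ 0.942300
step 3 [1.5y] zero: DF = P = 9371/10000 ≈ 0.937100
step 4 [2y] swap r/2=800/37509: DF=(1 − 800/37509·(0.951500+0.942300+0.937100))/(1+800/37509) = 23/25 ≈ 0.920000
step 5 [2.5y] bond c/2=7/160: DF=(347301/320000 − 7/160·(0.951500+0.942300+0.937100+0.920000))/(1+7/160) = 4413/5000 ≈ 0.882600
step 6 [3y] zero: DF = P = 8381/10000 ≈ 0.838100
step 7 [3.5y] bond c/2=3/80: DF=(854127/800000 − 3/80·(0.951500+0.942300+0.937100+0.920000+0.882600+0.838100))/(1+3/80) = 8313/10000 ≈ 0.831300

1 1/2 1903/2000
2 1 9423/10000
3 3/2 9371/10000
4 2 23/25
5 5/2 4413/5000
6 3 8381/10000
7 7/2 8313/10000
DF(3.5y) = 8313/10000 ≈ 0.831300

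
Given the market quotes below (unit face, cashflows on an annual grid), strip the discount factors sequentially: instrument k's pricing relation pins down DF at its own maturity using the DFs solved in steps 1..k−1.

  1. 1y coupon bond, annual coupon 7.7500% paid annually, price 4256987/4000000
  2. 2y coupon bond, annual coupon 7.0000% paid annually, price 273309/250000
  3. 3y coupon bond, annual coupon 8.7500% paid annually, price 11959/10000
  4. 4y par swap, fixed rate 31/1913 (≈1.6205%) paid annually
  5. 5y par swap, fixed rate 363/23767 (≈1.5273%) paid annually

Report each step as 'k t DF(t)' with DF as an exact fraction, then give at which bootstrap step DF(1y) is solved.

step 1 [1y] bond c/1=31/400: DF=(4256987/4000000 − 31/400·(0))/(1+31/400) = 9877/10000 ≈ 0.987700
step 2 [2y] bond c/1=7/100: DF=(273309/250000 − 7/100·(0.987700))/(1+7/100) = 9571/10000 ≈ 0.957100
step 3 [3y] bond c/1=7/80: DF=(11959/10000 − 7/80·(0.987700+0.957100))/(1+7/80) = 1179/1250 ≈ 0.943200
step 4 [4y] swap r/1=31/1913: DF=(1 − 31/1913·(0.987700+0.957100+0.943200))/(1+31/1913) = 469/500 ≈ 0.938000
step 5 [5y] swap r/1=363/23767: DF=(1 − 363/23767·(0.987700+0.957100+0.943200+0.938000))/(1+363/23767) = 4637/5000 ≈ 0.927400

1 1 9877/10000
2 2 9571/10000
3 3 1179/1250
4 4 469/500
5 5 4637/5000
DF(1y) is solved at step 1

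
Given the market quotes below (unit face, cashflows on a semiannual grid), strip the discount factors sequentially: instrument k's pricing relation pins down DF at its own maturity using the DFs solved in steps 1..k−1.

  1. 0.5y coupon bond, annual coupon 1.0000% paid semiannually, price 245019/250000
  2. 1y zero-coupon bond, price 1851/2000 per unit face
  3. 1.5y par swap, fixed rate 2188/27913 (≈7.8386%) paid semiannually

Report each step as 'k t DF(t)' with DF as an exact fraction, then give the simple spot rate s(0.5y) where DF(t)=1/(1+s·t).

1 1/2 1219/1250
2 1 1851/2000
3 3/2 4453/5000
s(0.5y) = (1/(1219/1250) − 1)/(1/2) = 62/1219 ≈ 5.0861%

step 1 [0.5y] bond c/2=1/200: DF=(245019/250000 − 1/200·(0))/(1+1/200) = 1219/1250 ≈ 0.975200
step 2 [1y] zero: DF = P = 1851/2000 ≈ 0.925500
step 3 [1.5y] swap r/2=1094/27913: DF=(1 − 1094/27913·(0.975200+0.925500))/(1+1094/27913) = 4453/5000 ≈ 0.890600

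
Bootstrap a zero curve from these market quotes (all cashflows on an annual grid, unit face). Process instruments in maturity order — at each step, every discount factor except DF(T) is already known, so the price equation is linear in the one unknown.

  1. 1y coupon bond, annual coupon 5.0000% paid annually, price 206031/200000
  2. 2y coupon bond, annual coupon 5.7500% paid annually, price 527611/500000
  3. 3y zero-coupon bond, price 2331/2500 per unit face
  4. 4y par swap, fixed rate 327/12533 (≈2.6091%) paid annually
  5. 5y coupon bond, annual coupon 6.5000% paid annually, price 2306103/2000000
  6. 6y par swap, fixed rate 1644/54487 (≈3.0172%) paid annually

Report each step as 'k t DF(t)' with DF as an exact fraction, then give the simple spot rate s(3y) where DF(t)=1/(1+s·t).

1 1 9811/10000
2 2 1889/2000
3 3 2331/2500
4 4 9019/10000
5 5 2133/2500
6 6 2089/2500
s(3y) = (1/(2331/2500) − 1)/(3) = 169/6993 ≈ 2.4167%

step 1 [1y] bond c/1=1/20: DF=(206031/200000 − 1/20·(0))/(1+1/20) = 9811/10000 ≈ 0.981100
step 2 [2y] bond c/1=23/400: DF=(527611/500000 − 23/400·(0.981100))/(1+23/400) = 1889/2000 ≈ 0.944500
step 3 [3y] zero: DF = P = 2331/2500 ≈ 0.932400
step 4 [4y] swap r/1=327/12533: DF=(1 − 327/12533·(0.981100+0.944500+0.932400))/(1+327/12533) = 9019/10000 ≈ 0.901900
step 5 [5y] bond c/1=13/200: DF=(2306103/2000000 − 13/200·(0.981100+0.944500+0.932400+0.901900))/(1+13/200) = 2133/2500 ≈ 0.853200
step 6 [6y] swap r/1=1644/54487: DF=(1 − 1644/54487·(0.981100+0.944500+0.932400+0.901900+0.853200))/(1+1644/54487) = 2089/2500 ≈ 0.835600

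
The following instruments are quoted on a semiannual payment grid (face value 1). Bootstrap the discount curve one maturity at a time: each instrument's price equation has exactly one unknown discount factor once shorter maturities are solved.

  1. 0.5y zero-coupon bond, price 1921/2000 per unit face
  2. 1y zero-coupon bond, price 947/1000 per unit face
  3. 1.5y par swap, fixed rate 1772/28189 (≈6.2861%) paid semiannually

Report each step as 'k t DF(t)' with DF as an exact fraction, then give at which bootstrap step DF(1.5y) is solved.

1 1/2 1921/2000
2 1 947/1000
3 3/2 4557/5000
DF(1.5y) is solved at step 3

step 1 [0.5y] zero: DF = P = 1921/2000 ≈ 0.960500
step 2 [1y] zero: DF = P = 947/1000 ≈ 0.947000
step 3 [1.5y] swap r/2=886/28189: DF=(1 − 886/28189·(0.960500+0.947000))/(1+886/28189) = 4557/5000 ≈ 0.911400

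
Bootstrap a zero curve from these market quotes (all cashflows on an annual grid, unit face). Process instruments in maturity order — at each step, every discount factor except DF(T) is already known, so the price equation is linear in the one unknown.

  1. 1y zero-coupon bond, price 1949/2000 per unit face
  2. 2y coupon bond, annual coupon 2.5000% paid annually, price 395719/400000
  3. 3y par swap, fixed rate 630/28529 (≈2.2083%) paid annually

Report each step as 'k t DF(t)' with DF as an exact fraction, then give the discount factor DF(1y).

step 1 [1y] zero: DF = P = 1949/2000 ≈ 0.974500
step 2 [2y] bond c/1=1/40: DF=(395719/400000 − 1/40·(0.974500))/(1+1/40) = 4707/5000 ≈ 0.941400
step 3 [3y] swap r/1=630/28529: DF=(1 − 630/28529·(0.974500+0.941400))/(1+630/28529) = 937/1000 ≈ 0.937000

1 1 1949/2000
2 2 4707/5000
3 3 937/1000
DF(1y) = 1949/2000 ≈ 0.974500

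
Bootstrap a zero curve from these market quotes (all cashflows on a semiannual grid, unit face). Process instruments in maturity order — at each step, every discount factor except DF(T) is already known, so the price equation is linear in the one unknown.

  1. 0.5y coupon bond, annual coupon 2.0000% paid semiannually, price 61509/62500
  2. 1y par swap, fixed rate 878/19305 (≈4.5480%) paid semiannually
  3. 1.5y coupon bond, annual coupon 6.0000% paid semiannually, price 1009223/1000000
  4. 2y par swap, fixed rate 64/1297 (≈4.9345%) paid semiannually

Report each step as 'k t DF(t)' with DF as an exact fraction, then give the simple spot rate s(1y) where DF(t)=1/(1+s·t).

1 1/2 609/625
2 1 9561/10000
3 3/2 2309/2500
4 2 567/625
s(1y) = (1/(9561/10000) − 1)/(1) = 439/9561 ≈ 4.5916%

step 1 [0.5y] bond c/2=1/100: DF=(61509/62500 − 1/100·(0))/(1+1/100) = 609/625 ≈ 0.974400
step 2 [1y] swap r/2=439/19305: DF=(1 − 439/19305·(0.974400))/(1+439/19305) = 9561/10000 ≈ 0.956100
step 3 [1.5y] bond c/2=3/100: DF=(1009223/1000000 − 3/100·(0.974400+0.956100))/(1+3/100) = 2309/2500 ≈ 0.923600
step 4 [2y] swap r/2=32/1297: DF=(1 − 32/1297·(0.974400+0.956100+0.923600))/(1+32/1297) = 567/625 ≈ 0.907200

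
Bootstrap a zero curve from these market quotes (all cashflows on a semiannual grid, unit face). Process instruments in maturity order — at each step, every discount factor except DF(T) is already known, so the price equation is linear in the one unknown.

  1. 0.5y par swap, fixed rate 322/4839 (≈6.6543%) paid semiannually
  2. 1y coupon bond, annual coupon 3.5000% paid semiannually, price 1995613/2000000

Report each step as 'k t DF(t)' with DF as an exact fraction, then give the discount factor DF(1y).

1 1/2 4839/5000
2 1 241/250
DF(1y) = 241/250 ≈ 0.964000

step 1 [0.5y] swap r/2=161/4839: DF=(1 − 161/4839·(0))/(1+161/4839) = 4839/5000 ≈ 0.967800
step 2 [1y] bond c/2=7/400: DF=(1995613/2000000 − 7/400·(0.967800))/(1+7/400) = 241/250 ≈ 0.964000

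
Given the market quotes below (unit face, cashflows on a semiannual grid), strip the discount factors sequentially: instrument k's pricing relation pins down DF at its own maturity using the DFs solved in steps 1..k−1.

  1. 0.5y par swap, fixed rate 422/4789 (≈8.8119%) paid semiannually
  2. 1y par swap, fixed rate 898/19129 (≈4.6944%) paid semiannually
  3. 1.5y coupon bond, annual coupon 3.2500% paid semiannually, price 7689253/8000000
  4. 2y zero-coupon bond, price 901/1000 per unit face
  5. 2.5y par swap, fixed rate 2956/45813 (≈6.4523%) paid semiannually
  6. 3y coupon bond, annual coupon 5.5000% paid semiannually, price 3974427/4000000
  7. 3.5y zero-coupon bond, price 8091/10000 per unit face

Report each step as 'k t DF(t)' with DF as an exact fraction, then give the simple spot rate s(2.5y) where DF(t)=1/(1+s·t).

1 1/2 4789/5000
2 1 9551/10000
3 3/2 572/625
4 2 901/1000
5 5/2 4261/5000
6 3 2111/2500
7 7/2 8091/10000
s(2.5y) = (1/(4261/5000) − 1)/(5/2) = 1478/21305 ≈ 6.9373%

step 1 [0.5y] swap r/2=211/4789: DF=(1 − 211/4789·(0))/(1+211/4789) = 4789/5000 ≈ 0.957800
step 2 [1y] swap r/2=449/19129: DF=(1 − 449/19129·(0.957800))/(1+449/19129) = 9551/10000 ≈ 0.955100
step 3 [1.5y] bond c/2=13/800: DF=(7689253/8000000 − 13/800·(0.957800+0.955100))/(1+13/800) = 572/625 ≈ 0.915200
step 4 [2y] zero: DF = P = 901/1000 ≈ 0.901000
step 5 [2.5y] swap r/2=1478/45813: DF=(1 − 1478/45813·(0.957800+0.955100+0.915200+0.901000))/(1+1478/45813) = 4261/5000 ≈ 0.852200
step 6 [3y] bond c/2=11/400: DF=(3974427/4000000 − 11/400·(0.957800+0.955100+0.915200+0.901000+0.852200))/(1+11/400) = 2111/2500 ≈ 0.844400
step 7 [3.5y] zero: DF = P = 8091/10000 ≈ 0.809100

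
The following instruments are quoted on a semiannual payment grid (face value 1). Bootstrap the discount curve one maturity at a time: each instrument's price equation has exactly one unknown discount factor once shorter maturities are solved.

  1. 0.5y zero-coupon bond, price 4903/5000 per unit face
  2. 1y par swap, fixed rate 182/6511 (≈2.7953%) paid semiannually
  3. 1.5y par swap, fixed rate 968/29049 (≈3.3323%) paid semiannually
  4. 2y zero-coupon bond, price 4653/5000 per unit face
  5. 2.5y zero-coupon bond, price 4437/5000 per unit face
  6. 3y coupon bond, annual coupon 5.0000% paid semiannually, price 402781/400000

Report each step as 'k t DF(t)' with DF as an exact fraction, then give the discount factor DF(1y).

1 1/2 4903/5000
2 1 9727/10000
3 3/2 2379/2500
4 2 4653/5000
5 5/2 4437/5000
6 3 542/625
DF(1y) = 9727/10000 ≈ 0.972700

step 1 [0.5y] zero: DF = P = 4903/5000 ≈ 0.980600
step 2 [1y] swap r/2=91/6511: DF=(1 − 91/6511·(0.980600))/(1+91/6511) = 9727/10000 ≈ 0.972700
step 3 [1.5y] swap r/2=484/29049: DF=(1 − 484/29049·(0.980600+0.972700))/(1+484/29049) = 2379/2500 ≈ 0.951600
step 4 [2y] zero: DF = P = 4653/5000 ≈ 0.930600
step 5 [2.5y] zero: DF = P = 4437/5000 ≈ 0.887400
step 6 [3y] bond c/2=1/40: DF=(402781/400000 − 1/40·(0.980600+0.972700+0.951600+0.930600+0.887400))/(1+1/40) = 542/625 ≈ 0.867200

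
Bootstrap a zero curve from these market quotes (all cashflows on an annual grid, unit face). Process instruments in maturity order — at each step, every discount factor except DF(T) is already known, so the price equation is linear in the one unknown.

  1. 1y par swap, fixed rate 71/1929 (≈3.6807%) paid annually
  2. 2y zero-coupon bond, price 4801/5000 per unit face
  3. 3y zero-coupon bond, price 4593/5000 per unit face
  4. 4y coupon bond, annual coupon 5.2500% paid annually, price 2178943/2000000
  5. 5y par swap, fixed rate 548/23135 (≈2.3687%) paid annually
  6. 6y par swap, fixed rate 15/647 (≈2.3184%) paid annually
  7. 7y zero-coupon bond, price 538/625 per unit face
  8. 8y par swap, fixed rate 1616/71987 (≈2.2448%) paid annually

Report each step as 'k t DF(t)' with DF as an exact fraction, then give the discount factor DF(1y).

step 1 [1y] swap r/1=71/1929: DF=(1 − 71/1929·(0))/(1+71/1929) = 1929/2000 ≈ 0.964500
step 2 [2y] zero: DF = P = 4801/5000 ≈ 0.960200
step 3 [3y] zero: DF = P = 4593/5000 ≈ 0.918600
step 4 [4y] bond c/1=21/400: DF=(2178943/2000000 − 21/400·(0.964500+0.960200+0.918600))/(1+21/400) = 8933/10000 ≈ 0.893300
step 5 [5y] swap r/1=548/23135: DF=(1 − 548/23135·(0.964500+0.960200+0.918600+0.893300))/(1+548/23135) = 1113/1250 ≈ 0.890400
step 6 [6y] swap r/1=15/647: DF=(1 − 15/647·(0.964500+0.960200+0.918600+0.893300+0.890400))/(1+15/647) = 349/400 ≈ 0.872500
step 7 [7y] zero: DF = P = 538/625 ≈ 0.860800
step 8 [8y] swap r/1=1616/71987: DF=(1 − 1616/71987·(0.964500+0.960200+0.918600+0.893300+0.890400+0.872500+0.860800))/(1+1616/71987) = 524/625 ≈ 0.838400

1 1 1929/2000
2 2 4801/5000
3 3 4593/5000
4 4 8933/10000
5 5 1113/1250
6 6 349/400
7 7 538/625
8 8 524/625
DF(1y) = 1929/2000 ≈ 0.964500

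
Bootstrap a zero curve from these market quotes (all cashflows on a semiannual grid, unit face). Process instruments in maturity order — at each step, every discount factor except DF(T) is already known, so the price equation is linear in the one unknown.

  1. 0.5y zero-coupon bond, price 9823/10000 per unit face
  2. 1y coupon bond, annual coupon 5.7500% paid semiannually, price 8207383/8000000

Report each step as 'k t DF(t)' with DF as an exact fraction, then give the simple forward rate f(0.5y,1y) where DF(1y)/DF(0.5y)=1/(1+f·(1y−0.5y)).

1 1/2 9823/10000
2 1 4849/5000
f(0.5y,1y) = ((9823/10000)/(4849/5000) − 1)/(1/2) = 125/4849 ≈ 2.5779%

step 1 [0.5y] zero: DF = P = 9823/10000 ≈ 0.982300
step 2 [1y] bond c/2=23/800: DF=(8207383/8000000 − 23/800·(0.982300))/(1+23/800) = 4849/5000 ≈ 0.969800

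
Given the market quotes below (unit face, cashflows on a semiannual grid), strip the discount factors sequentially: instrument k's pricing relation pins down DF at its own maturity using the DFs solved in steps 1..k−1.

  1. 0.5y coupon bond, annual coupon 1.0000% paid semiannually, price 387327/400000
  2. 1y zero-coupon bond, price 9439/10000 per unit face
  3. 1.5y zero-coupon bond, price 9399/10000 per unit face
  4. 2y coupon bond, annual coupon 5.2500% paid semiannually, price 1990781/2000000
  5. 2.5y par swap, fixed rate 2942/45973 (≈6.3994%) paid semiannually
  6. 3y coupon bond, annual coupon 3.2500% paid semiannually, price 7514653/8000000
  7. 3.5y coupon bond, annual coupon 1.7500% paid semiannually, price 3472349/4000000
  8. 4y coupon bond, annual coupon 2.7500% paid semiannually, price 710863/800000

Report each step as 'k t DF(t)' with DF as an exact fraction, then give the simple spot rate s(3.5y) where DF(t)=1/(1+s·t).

1 1/2 1927/2000
2 1 9439/10000
3 3/2 9399/10000
4 2 8971/10000
5 5/2 8529/10000
6 3 2127/2500
7 7/2 8133/10000
8 4 1979/2500
s(3.5y) = (1/(8133/10000) − 1)/(7/2) = 3734/56931 ≈ 6.5588%

step 1 [0.5y] bond c/2=1/200: DF=(387327/400000 − 1/200·(0))/(1+1/200) = 1927/2000 ≈ 0.963500
step 2 [1y] zero: DF = P = 9439/10000 ≈ 0.943900
step 3 [1.5y] zero: DF = P = 9399/10000 ≈ 0.939900
step 4 [2y] bond c/2=21/800: DF=(1990781/2000000 − 21/800·(0.963500+0.943900+0.939900))/(1+21/800) = 8971/10000 ≈ 0.897100
step 5 [2.5y] swap r/2=1471/45973: DF=(1 − 1471/45973·(0.963500+0.943900+0.939900+0.897100))/(1+1471/45973) = 8529/10000 ≈ 0.852900
step 6 [3y] bond c/2=13/800: DF=(7514653/8000000 − 13/800·(0.963500+0.943900+0.939900+0.897100+0.852900))/(1+13/800) = 2127/2500 ≈ 0.850800
step 7 [3.5y] bond c/2=7/800: DF=(3472349/4000000 − 7/800·(0.963500+0.943900+0.939900+0.897100+0.852900+0.850800))/(1+7/800) = 8133/10000 ≈ 0.813300
step 8 [4y] bond c/2=11/800: DF=(710863/800000 − 11/800·(0.963500+0.943900+0.939900+0.897100+0.852900+0.850800+0.813300))/(1+11/800) = 1979/2500 ≈ 0.791600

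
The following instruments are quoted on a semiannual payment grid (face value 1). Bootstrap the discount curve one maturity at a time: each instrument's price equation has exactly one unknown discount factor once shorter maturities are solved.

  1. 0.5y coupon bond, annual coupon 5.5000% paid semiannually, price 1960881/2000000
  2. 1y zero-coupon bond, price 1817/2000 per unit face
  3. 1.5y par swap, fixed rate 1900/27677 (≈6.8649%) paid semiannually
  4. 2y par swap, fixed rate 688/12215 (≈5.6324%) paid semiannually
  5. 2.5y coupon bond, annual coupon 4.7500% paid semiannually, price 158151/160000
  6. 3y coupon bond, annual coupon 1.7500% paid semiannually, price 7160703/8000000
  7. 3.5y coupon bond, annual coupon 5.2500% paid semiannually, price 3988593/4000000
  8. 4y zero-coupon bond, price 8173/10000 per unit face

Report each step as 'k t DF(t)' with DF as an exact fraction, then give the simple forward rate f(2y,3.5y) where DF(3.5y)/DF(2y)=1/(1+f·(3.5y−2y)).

step 1 [0.5y] bond c/2=11/400: DF=(1960881/2000000 − 11/400·(0))/(1+11/400) = 4771/5000 ≈ 0.954200
step 2 [1y] zero: DF = P = 1817/2000 ≈ 0.908500
step 3 [1.5y] swap r/2=950/27677: DF=(1 − 950/27677·(0.954200+0.908500))/(1+950/27677) = 181/200 ≈ 0.905000
step 4 [2y] swap r/2=344/12215: DF=(1 − 344/12215·(0.954200+0.908500+0.905000))/(1+344/12215) = 1121/1250 ≈ 0.896800
step 5 [2.5y] bond c/2=19/800: DF=(158151/160000 − 19/800·(0.954200+0.908500+0.905000+0.896800))/(1+19/800) = 1761/2000 ≈ 0.880500
step 6 [3y] bond c/2=7/800: DF=(7160703/8000000 − 7/800·(0.954200+0.908500+0.905000+0.896800+0.880500))/(1+7/800) = 8479/10000 ≈ 0.847900
step 7 [3.5y] bond c/2=21/800: DF=(3988593/4000000 − 21/800·(0.954200+0.908500+0.905000+0.896800+0.880500+0.847900))/(1+21/800) = 8337/10000 ≈ 0.833700
step 8 [4y] zero: DF = P = 8173/10000 ≈ 0.817300

1 1/2 4771/5000
2 1 1817/2000
3 3/2 181/200
4 2 1121/1250
5 5/2 1761/2000
6 3 8479/10000
7 7/2 8337/10000
8 4 8173/10000
f(2y,3.5y) = ((1121/1250)/(8337/10000) − 1)/(3/2) = 1262/25011 ≈ 5.0458%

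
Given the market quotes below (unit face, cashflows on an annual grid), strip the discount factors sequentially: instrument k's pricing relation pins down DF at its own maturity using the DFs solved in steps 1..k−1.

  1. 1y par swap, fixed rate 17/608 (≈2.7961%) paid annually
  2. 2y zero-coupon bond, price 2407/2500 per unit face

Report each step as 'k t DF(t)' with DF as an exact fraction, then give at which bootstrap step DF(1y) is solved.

1 1 608/625
2 2 2407/2500
DF(1y) is solved at step 1

step 1 [1y] swap r/1=17/608: DF=(1 − 17/608·(0))/(1+17/608) = 608/625 ≈ 0.972800
step 2 [2y] zero: DF = P = 2407/2500 ≈ 0.962800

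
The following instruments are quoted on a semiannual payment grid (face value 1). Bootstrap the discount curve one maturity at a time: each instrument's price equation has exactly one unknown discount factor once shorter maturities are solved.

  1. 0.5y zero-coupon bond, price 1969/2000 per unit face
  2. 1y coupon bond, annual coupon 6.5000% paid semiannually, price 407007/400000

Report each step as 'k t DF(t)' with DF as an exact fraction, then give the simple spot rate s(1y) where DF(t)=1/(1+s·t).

step 1 [0.5y] zero: DF = P = 1969/2000 ≈ 0.984500
step 2 [1y] bond c/2=13/400: DF=(407007/400000 − 13/400·(0.984500))/(1+13/400) = 1909/2000 ≈ 0.954500

1 1/2 1969/2000
2 1 1909/2000
s(1y) = (1/(1909/2000) − 1)/(1) = 91/1909 ≈ 4.7669%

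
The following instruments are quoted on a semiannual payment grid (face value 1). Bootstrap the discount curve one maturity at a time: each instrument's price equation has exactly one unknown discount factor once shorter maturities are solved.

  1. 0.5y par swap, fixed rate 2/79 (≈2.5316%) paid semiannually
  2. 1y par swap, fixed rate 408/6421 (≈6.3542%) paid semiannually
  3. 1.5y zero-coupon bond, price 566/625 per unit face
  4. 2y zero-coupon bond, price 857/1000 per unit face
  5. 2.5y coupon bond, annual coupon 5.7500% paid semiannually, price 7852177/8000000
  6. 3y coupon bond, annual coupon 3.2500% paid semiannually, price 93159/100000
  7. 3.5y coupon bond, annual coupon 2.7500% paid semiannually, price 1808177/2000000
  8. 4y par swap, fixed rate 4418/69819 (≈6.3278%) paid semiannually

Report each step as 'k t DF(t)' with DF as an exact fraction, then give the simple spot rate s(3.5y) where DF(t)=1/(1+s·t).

1 1/2 79/80
2 1 2347/2500
3 3/2 566/625
4 2 857/1000
5 5/2 851/1000
6 3 8441/10000
7 7/2 2047/2500
8 4 7791/10000
s(3.5y) = (1/(2047/2500) − 1)/(7/2) = 906/14329 ≈ 6.3228%

step 1 [0.5y] swap r/2=1/79: DF=(1 − 1/79·(0))/(1+1/79) = 79/80 ≈ 0.987500
step 2 [1y] swap r/2=204/6421: DF=(1 − 204/6421·(0.987500))/(1+204/6421) = 2347/2500 ≈ 0.938800
step 3 [1.5y] zero: DF = P = 566/625 ≈ 0.905600
step 4 [2y] zero: DF = P = 857/1000 ≈ 0.857000
step 5 [2.5y] bond c/2=23/800: DF=(7852177/8000000 − 23/800·(0.987500+0.938800+0.905600+0.857000))/(1+23/800) = 851/1000 ≈ 0.851000
step 6 [3y] bond c/2=13/800: DF=(93159/100000 − 13/800·(0.987500+0.938800+0.905600+0.857000+0.851000))/(1+13/800) = 8441/10000 ≈ 0.844100
step 7 [3.5y] bond c/2=11/800: DF=(1808177/2000000 − 11/800·(0.987500+0.938800+0.905600+0.857000+0.851000+0.844100))/(1+11/800) = 2047/2500 ≈ 0.818800
step 8 [4y] swap r/2=2209/69819: DF=(1 − 2209/69819·(0.987500+0.938800+0.905600+0.857000+0.851000+0.844100+0.818800))/(1+2209/69819) = 7791/10000 ≈ 0.779100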